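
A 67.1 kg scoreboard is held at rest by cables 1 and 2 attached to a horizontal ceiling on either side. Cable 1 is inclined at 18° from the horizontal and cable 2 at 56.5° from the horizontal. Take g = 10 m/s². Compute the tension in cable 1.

T_1 ≈ 384 N

Weight W = 67.1 × 10 = 671 N acts straight down.
Horizontal: T_1 cos 18° = T_2 cos 56.5°  →  T_2 = 1.723 T_1.
Vertical: T_1 sin 18° + T_2 sin 56.5° = 671.
Substituting the horizontal relation into the vertical equation gives 1.746 T_1 = 671, so T_1 = 384.3 N.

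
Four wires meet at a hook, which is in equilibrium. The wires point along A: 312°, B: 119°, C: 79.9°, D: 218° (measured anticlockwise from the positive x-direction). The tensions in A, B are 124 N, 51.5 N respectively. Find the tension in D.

T_D ≈ 97.9 N

Resolve: ΣF_x = 124 cos 312° + 51.5 cos 119° + T_C cos 79.9° + T_D cos 218° = 0.
        ΣF_y = 124 sin 312° + 51.5 sin 119° + T_C sin 79.9° + T_D sin 218° = 0.
The known terms sum to (58, -47.11) N, so 0.1754 T_C − 0.7880 T_D = -58 and 0.9845 T_C − 0.6157 T_D = 47.11.
Solving simultaneously: T_C = 109.1 N, T_D = 97.88 N.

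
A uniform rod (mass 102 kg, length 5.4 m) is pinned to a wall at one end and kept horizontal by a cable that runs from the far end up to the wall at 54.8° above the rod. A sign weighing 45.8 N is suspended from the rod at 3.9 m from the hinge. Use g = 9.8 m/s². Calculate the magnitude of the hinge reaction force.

Take torques about the hinge: T sin 54.8° · 5.4 = 102×9.8×2.7 + 45.8×3.9 = 2877.5 N·m.
So T = 2877.5 / (0.8171 × 5.4) = 652.12 N.
ΣF_x = 0: H_x = T cos 54.8° = 375.9 N.
ΣF_y = 0: H_y = (102×9.8 + 45.8) − T sin 54.8° = 1045.4 − 532.88 = 512.52 N.
|H| = √(H_x² + H_y²) = √((375.9)² + (512.52)²) = 635.6 N.

|H| ≈ 636 N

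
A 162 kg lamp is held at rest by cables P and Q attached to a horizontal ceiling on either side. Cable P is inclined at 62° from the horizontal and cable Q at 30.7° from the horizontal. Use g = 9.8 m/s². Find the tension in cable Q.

T_Q ≈ 746 N

Weight W = 162 × 9.8 = 1588 N acts straight down.
Horizontal: T_P cos 62° = T_Q cos 30.7°  →  T_P = 1.832 T_Q.
Vertical: T_P sin 62° + T_Q sin 30.7° = 1588.
Substituting the horizontal relation into the vertical equation gives 2.128 T_Q = 1588, so T_Q = 746.2 N.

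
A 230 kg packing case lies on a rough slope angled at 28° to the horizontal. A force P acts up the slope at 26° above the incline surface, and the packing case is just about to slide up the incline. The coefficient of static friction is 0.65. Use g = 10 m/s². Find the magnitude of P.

P ≈ 2030 N

On the verge of sliding up the incline, friction equals μN and acts down the slope.
Perpendicular: N + P sin 26° = W cos 28° = 2031 N.
Along incline: P cos 26° = W sin 28° + μN  with W sin 28° = 1080 N.
Solving the pair for P and N: P = 2027 N, N = 1142 N (and f = μN = 742.3 N).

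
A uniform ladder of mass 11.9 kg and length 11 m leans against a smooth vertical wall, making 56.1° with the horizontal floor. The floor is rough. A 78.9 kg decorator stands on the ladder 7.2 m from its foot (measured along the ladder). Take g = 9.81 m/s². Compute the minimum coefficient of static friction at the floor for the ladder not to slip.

ΣF_y = 0: N_floor = 11.9×9.81 + 78.9×9.81 = 890.75 N.
Torques about the foot: N_wall · 11 sin 56.1° = 11.9×9.81×5.5 cos 56.1° + 78.9×9.81×7.2 cos 56.1° → N_wall = 379.66 N.
ΣF_x = 0: f_floor = N_wall = 379.66 N.
μ_min = f_floor / N_floor = 379.66 / 890.75 = 0.4262.

μ_min ≈ 0.426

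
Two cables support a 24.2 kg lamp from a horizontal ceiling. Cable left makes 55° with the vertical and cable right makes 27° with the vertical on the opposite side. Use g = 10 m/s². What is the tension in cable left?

T_left ≈ 111 N

Angles from the horizontal: cable left is 90° − 55° = 35°, cable right is 90° − 27° = 63°.
Weight W = 24.2 × 10 = 242 N acts straight down.
Horizontal: T_left cos 35° = T_right cos 63°  →  T_right = 1.804 T_left.
Vertical: T_left sin 35° + T_right sin 63° = 242.
Substituting the horizontal relation into the vertical equation gives 2.181 T_left = 242, so T_left = 110.9 N.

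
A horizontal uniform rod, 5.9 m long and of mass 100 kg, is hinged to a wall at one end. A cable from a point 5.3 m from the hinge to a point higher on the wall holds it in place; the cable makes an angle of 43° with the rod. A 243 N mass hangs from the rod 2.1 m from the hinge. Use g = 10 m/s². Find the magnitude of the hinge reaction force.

Take torques about the hinge: T sin 43° · 5.3 = 100×10×2.95 + 243×2.1 = 3460.3 N·m.
So T = 3460.3 / (0.6820 × 5.3) = 957.31 N.
ΣF_x = 0: H_x = T cos 43° = 700.14 N.
ΣF_y = 0: H_y = (100×10 + 243) − T sin 43° = 1243 − 652.89 = 590.11 N.
|H| = √(H_x² + H_y²) = √((700.14)² + (590.11)²) = 915.65 N.

|H| ≈ 916 N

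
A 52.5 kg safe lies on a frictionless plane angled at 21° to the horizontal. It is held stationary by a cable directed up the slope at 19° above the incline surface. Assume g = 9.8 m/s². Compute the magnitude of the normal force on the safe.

Take axes along and perpendicular to the incline. Weight components: W sin 21° = 184.4 N down-slope, W cos 21° = 480.3 N into the surface.
Along incline: T cos 19° = W sin 21° → T = 195 N.
Perpendicular: N = W cos 21° − T sin 19° = 416.8 N.

N ≈ 417 N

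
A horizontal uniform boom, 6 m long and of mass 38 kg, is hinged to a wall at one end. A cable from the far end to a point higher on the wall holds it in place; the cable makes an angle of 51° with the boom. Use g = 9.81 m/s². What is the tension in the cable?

Take torques about the hinge: T sin 51° · 6 = 38×9.81×3 = 1118.3 N·m.
So T = 1118.3 / (0.7771 × 6) = 239.84 N.

T ≈ 240 N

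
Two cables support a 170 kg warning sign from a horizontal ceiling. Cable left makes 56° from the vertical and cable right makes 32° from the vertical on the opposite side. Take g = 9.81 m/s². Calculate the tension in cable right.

T_right ≈ 1380 N

Angles from the horizontal: cable left is 90° − 56° = 34°, cable right is 90° − 32° = 58°.
Weight W = 170 × 9.81 = 1668 N acts straight down.
Horizontal: T_left cos 34° = T_right cos 58°  →  T_left = 0.6392 T_right.
Vertical: T_left sin 34° + T_right sin 58° = 1668.
Substituting the horizontal relation into the vertical equation gives 1.205 T_right = 1668, so T_right = 1383 N.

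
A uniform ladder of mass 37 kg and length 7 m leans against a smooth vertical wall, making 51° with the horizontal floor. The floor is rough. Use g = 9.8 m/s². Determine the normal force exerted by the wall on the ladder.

Torques about the foot: N_wall · 7 sin 51° = 37×9.8×3.5 cos 51° → N_wall = 146.81 N.

N_wall ≈ 147 N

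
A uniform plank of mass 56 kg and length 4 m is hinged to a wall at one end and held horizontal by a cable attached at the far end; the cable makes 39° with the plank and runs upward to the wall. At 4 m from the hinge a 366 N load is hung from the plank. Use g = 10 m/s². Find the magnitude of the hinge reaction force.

|H| ≈ 845 N

Take torques about the hinge: T sin 39° · 4 = 56×10×2 + 366×4 = 2584 N·m.
So T = 2584 / (0.6293 × 4) = 1026.5 N.
ΣF_x = 0: H_x = T cos 39° = 797.74 N.
ΣF_y = 0: H_y = (56×10 + 366) − T sin 39° = 926 − 646 = 280 N.
|H| = √(H_x² + H_y²) = √((797.74)² + (280)²) = 845.46 N.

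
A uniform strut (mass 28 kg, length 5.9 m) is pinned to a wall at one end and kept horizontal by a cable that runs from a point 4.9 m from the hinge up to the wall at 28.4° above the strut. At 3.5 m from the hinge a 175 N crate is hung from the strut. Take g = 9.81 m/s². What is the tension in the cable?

T ≈ 610 N

Take torques about the hinge: T sin 28.4° · 4.9 = 28×9.81×2.95 + 175×3.5 = 1422.8 N·m.
So T = 1422.8 / (0.4756 × 4.9) = 610.5 N.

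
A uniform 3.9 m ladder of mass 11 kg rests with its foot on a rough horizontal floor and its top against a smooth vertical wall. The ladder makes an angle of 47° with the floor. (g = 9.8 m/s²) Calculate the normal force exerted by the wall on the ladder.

Torques about the foot: N_wall · 3.9 sin 47° = 11×9.8×1.95 cos 47° → N_wall = 50.263 N.

N_wall ≈ 50.3 N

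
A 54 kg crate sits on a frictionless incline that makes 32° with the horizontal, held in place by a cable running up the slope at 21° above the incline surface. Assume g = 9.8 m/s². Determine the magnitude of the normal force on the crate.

Take axes along and perpendicular to the incline. Weight components: W sin 32° = 280.4 N down-slope, W cos 32° = 448.8 N into the surface.
Along incline: T cos 21° = W sin 32° → T = 300.4 N.
Perpendicular: N = W cos 32° − T sin 21° = 341.1 N.

N ≈ 341 N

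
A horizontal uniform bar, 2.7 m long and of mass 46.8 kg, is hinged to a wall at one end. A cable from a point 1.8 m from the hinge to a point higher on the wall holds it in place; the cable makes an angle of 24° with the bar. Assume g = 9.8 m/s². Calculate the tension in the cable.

T ≈ 846 N

Take torques about the hinge: T sin 24° · 1.8 = 46.8×9.8×1.35 = 619.16 N·m.
So T = 619.16 / (0.4067 × 1.8) = 845.71 N.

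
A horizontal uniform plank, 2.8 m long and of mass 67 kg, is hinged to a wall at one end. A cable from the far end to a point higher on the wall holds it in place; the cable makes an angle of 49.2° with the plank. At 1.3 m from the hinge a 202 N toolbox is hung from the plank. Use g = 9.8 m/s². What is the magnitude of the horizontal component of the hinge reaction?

H_x ≈ 364 N

Take torques about the hinge: T sin 49.2° · 2.8 = 67×9.8×1.4 + 202×1.3 = 1181.8 N·m.
So T = 1181.8 / (0.7570 × 2.8) = 557.58 N.
ΣF_x = 0: H_x = T cos 49.2° = 364.33 N.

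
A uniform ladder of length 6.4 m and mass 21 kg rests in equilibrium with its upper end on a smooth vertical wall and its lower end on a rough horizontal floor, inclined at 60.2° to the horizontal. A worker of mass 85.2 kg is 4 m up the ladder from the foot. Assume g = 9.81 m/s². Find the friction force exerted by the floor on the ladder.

f ≈ 358 N

Torques about the foot: N_wall · 6.4 sin 60.2° = 21×9.81×3.2 cos 60.2° + 85.2×9.81×4 cos 60.2° → N_wall = 358.16 N.
ΣF_x = 0: f_floor = N_wall = 358.16 N.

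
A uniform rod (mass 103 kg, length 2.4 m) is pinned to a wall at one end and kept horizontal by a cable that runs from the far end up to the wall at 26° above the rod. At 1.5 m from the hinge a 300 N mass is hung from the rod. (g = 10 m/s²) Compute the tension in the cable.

Take torques about the hinge: T sin 26° · 2.4 = 103×10×1.2 + 300×1.5 = 1686 N·m.
So T = 1686 / (0.4384 × 2.4) = 1602.5 N.

T ≈ 1600 N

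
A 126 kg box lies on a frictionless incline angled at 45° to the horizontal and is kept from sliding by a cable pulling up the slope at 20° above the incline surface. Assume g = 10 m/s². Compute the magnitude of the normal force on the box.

N ≈ 567 N

Take axes along and perpendicular to the incline. Weight components: W sin 45° = 891 N down-slope, W cos 45° = 891 N into the surface.
Along incline: T cos 20° = W sin 45° → T = 948.1 N.
Perpendicular: N = W cos 45° − T sin 20° = 566.7 N.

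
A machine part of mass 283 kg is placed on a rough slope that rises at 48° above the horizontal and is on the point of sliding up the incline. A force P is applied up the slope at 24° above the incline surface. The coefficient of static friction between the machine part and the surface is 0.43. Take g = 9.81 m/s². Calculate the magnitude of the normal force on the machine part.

On the verge of sliding up the incline, friction equals μN and acts down the slope.
Perpendicular: N + P sin 24° = W cos 48° = 1858 N.
Along incline: P cos 24° = W sin 48° + μN  with W sin 48° = 2063 N.
Solving the pair for P and N: P = 2629 N, N = 788.2 N (and f = μN = 338.9 N).

N ≈ 788 N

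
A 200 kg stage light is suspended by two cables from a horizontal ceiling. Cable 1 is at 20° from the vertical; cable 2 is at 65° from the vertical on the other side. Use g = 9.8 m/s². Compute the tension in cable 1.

Angles from the horizontal: cable 1 is 90° − 20° = 70°, cable 2 is 90° − 65° = 25°.
Weight W = 200 × 9.8 = 1960 N acts straight down.
Horizontal: T_1 cos 70° = T_2 cos 25°  →  T_2 = 0.3774 T_1.
Vertical: T_1 sin 70° + T_2 sin 25° = 1960.
Substituting the horizontal relation into the vertical equation gives 1.099 T_1 = 1960, so T_1 = 1783 N.

T_1 ≈ 1780 N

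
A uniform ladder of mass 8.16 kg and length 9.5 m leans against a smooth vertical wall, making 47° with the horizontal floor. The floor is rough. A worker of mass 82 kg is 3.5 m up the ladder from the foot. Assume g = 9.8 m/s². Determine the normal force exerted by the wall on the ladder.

Torques about the foot: N_wall · 9.5 sin 47° = 8.16×9.8×4.75 cos 47° + 82×9.8×3.5 cos 47° → N_wall = 313.37 N.

N_wall ≈ 313 N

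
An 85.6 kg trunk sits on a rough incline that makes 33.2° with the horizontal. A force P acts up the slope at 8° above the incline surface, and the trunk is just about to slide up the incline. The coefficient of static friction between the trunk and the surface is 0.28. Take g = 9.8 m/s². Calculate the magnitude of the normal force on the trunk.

N ≈ 613 N

On the verge of sliding up the incline, friction equals μN and acts down the slope.
Perpendicular: N + P sin 8° = W cos 33.2° = 701.9 N.
Along incline: P cos 8° = W sin 33.2° + μN  with W sin 33.2° = 459.3 N.
Solving the pair for P and N: P = 637.3 N, N = 613.3 N (and f = μN = 171.7 N).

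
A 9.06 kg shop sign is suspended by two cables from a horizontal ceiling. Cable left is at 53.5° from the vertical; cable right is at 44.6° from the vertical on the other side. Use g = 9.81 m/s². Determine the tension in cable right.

T_right ≈ 72.2 N

Angles from the horizontal: cable left is 90° − 53.5° = 36.5°, cable right is 90° − 44.6° = 45.4°.
Weight W = 9.06 × 9.81 = 88.88 N acts straight down.
Horizontal: T_left cos 36.5° = T_right cos 45.4°  →  T_left = 0.8735 T_right.
Vertical: T_left sin 36.5° + T_right sin 45.4° = 88.88.
Substituting the horizontal relation into the vertical equation gives 1.232 T_right = 88.88, so T_right = 72.17 N.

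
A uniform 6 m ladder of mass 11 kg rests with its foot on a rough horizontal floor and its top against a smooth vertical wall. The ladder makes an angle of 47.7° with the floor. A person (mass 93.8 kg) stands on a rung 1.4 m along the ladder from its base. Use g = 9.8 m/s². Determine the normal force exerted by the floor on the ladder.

N_floor ≈ 1030 N

ΣF_y = 0: N_floor = 11×9.8 + 93.8×9.8 = 1027 N.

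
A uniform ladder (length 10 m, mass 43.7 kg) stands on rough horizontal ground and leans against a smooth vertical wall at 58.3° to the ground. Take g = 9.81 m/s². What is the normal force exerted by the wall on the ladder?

Torques about the foot: N_wall · 10 sin 58.3° = 43.7×9.81×5 cos 58.3° → N_wall = 132.38 N.

N_wall ≈ 132 N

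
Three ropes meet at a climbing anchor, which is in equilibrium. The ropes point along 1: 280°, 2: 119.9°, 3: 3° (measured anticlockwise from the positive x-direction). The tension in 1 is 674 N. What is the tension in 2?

Resolve: ΣF_x = 674 cos 280° + T_2 cos 119.9° + T_3 cos 3° = 0.
        ΣF_y = 674 sin 280° + T_2 sin 119.9° + T_3 sin 3° = 0.
The known terms sum to (117, -663.8) N, so -0.4985 T_2 + 0.9986 T_3 = -117 and 0.8669 T_2 + 0.0523 T_3 = 663.8.
Solving simultaneously: T_2 = 750.1 N, T_3 = 257.3 N.

T_2 ≈ 750 N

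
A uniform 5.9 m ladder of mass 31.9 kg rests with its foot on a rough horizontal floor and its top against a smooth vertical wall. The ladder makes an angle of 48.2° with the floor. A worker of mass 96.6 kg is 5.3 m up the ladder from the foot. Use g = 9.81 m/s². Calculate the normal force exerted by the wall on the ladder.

Torques about the foot: N_wall · 5.9 sin 48.2° = 31.9×9.81×2.95 cos 48.2° + 96.6×9.81×5.3 cos 48.2° → N_wall = 901.03 N.

N_wall ≈ 901 N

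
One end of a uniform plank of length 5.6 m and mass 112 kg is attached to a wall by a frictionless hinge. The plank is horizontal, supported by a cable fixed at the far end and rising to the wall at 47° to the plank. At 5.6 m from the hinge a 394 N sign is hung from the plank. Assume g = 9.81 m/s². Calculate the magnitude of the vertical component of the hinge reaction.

|H_y| ≈ 549 N

Take torques about the hinge: T sin 47° · 5.6 = 112×9.81×2.8 + 394×5.6 = 5282.8 N·m.
So T = 5282.8 / (0.7314 × 5.6) = 1289.9 N.
ΣF_y = 0: H_y = (112×9.81 + 394) − T sin 47° = 1492.7 − 943.36 = 549.36 N.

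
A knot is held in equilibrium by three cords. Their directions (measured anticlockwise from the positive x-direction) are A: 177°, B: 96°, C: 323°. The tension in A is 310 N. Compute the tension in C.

T_C ≈ 419 N

Resolve: ΣF_x = 310 cos 177° + T_B cos 96° + T_C cos 323° = 0.
        ΣF_y = 310 sin 177° + T_B sin 96° + T_C sin 323° = 0.
The known terms sum to (-309.6, 16.22) N, so -0.1045 T_B + 0.7986 T_C = 309.6 and 0.9945 T_B − 0.6018 T_C = -16.22.
Solving simultaneously: T_B = 237 N, T_C = 418.7 N.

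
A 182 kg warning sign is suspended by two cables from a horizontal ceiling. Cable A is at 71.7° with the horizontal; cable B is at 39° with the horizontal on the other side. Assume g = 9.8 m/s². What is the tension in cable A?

Weight W = 182 × 9.8 = 1784 N acts straight down.
Horizontal: T_A cos 71.7° = T_B cos 39°  →  T_B = 0.404 T_A.
Vertical: T_A sin 71.7° + T_B sin 39° = 1784.
Substituting the horizontal relation into the vertical equation gives 1.204 T_A = 1784, so T_A = 1482 N.

T_A ≈ 1480 N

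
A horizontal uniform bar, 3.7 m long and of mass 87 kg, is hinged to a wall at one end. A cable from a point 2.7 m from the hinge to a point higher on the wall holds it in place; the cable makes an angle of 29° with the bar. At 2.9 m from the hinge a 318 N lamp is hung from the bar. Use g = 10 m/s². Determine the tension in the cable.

Take torques about the hinge: T sin 29° · 2.7 = 87×10×1.85 + 318×2.9 = 2531.7 N·m.
So T = 2531.7 / (0.4848 × 2.7) = 1934.1 N.

T ≈ 1930 N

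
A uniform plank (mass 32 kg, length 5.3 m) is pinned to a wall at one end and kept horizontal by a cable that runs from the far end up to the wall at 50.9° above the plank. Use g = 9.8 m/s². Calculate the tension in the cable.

T ≈ 202 N

Take torques about the hinge: T sin 50.9° · 5.3 = 32×9.8×2.65 = 831.04 N·m.
So T = 831.04 / (0.7760 × 5.3) = 202.05 N.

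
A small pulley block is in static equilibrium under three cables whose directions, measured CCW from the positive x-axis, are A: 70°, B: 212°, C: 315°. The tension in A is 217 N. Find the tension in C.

Resolve: ΣF_x = 217 cos 70° + T_B cos 212° + T_C cos 315° = 0.
        ΣF_y = 217 sin 70° + T_B sin 212° + T_C sin 315° = 0.
The known terms sum to (74.22, 203.9) N, so -0.8480 T_B + 0.7071 T_C = -74.22 and -0.5299 T_B − 0.7071 T_C = -203.9.
Solving simultaneously: T_B = 201.8 N, T_C = 137.1 N.

T_C ≈ 137 N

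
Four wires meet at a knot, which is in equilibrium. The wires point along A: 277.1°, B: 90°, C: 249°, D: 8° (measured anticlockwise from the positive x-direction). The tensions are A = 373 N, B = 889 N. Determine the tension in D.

Resolve: ΣF_x = 373 cos 277.1° + 889 cos 90° + T_C cos 249° + T_D cos 8° = 0.
        ΣF_y = 373 sin 277.1° + 889 sin 90° + T_C sin 249° + T_D sin 8° = 0.
The known terms sum to (46.1, 518.9) N, so -0.3584 T_C + 0.9903 T_D = -46.1 and -0.9336 T_C + 0.1392 T_D = -518.9.
Solving simultaneously: T_C = 580.1 N, T_D = 163.4 N.

T_D ≈ 163 N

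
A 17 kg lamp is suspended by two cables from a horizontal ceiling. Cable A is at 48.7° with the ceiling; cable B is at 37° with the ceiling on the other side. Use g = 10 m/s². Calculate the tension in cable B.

Weight W = 17 × 10 = 170 N acts straight down.
Horizontal: T_A cos 48.7° = T_B cos 37°  →  T_A = 1.21 T_B.
Vertical: T_A sin 48.7° + T_B sin 37° = 170.
Substituting the horizontal relation into the vertical equation gives 1.511 T_B = 170, so T_B = 112.5 N.

T_B ≈ 113 N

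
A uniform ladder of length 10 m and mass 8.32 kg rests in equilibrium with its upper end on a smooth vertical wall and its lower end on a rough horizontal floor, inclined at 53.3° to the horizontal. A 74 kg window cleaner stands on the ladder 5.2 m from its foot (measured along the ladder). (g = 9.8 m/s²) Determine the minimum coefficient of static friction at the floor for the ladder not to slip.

ΣF_y = 0: N_floor = 8.32×9.8 + 74×9.8 = 806.74 N.
Torques about the foot: N_wall · 10 sin 53.3° = 8.32×9.8×5 cos 53.3° + 74×9.8×5.2 cos 53.3° → N_wall = 311.47 N.
ΣF_x = 0: f_floor = N_wall = 311.47 N.
μ_min = f_floor / N_floor = 311.47 / 806.74 = 0.3861.

μ_min ≈ 0.386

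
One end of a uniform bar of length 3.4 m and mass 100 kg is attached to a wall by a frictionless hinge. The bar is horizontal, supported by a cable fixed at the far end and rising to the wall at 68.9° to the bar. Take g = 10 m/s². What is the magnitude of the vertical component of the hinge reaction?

|H_y| ≈ 500 N

Take torques about the hinge: T sin 68.9° · 3.4 = 100×10×1.7 = 1700 N·m.
So T = 1700 / (0.9330 × 3.4) = 535.93 N.
ΣF_y = 0: H_y = (100×10) − T sin 68.9° = 1000 − 500 = 500 N.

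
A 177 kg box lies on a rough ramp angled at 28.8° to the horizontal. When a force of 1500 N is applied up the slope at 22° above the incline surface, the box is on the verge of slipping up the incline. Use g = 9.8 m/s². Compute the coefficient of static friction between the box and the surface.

μ ≈ 0.579

On the verge of sliding up the incline, friction is at its maximum μN and acts down the slope.
Perpendicular to incline: N = W cos 28.8° − P sin 22° = 1520 − 561.9 = 958.1 N.
Along incline: P cos 22° − μN = W sin 28.8° → μ = −(W sin 28.8° − P cos 22°) / N = 0.5794.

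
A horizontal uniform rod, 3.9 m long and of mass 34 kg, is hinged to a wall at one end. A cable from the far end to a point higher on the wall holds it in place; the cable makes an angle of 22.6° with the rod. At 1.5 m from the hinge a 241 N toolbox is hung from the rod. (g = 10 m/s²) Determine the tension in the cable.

T ≈ 684 N

Take torques about the hinge: T sin 22.6° · 3.9 = 34×10×1.95 + 241×1.5 = 1024.5 N·m.
So T = 1024.5 / (0.3843 × 3.9) = 683.57 N.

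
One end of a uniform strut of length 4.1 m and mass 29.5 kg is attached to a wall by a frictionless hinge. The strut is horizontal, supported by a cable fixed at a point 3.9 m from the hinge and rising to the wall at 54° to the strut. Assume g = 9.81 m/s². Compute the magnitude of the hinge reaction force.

|H| ≈ 176 N

Take torques about the hinge: T sin 54° · 3.9 = 29.5×9.81×2.05 = 593.26 N·m.
So T = 593.26 / (0.8090 × 3.9) = 188.03 N.
ΣF_x = 0: H_x = T cos 54° = 110.52 N.
ΣF_y = 0: H_y = (29.5×9.81) − T sin 54° = 289.4 − 152.12 = 137.28 N.
|H| = √(H_x² + H_y²) = √((110.52)² + (137.28)²) = 176.24 N.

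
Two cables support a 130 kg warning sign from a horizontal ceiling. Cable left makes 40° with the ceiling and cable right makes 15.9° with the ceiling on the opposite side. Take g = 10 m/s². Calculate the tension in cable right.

T_right ≈ 1200 N

Weight W = 130 × 10 = 1300 N acts straight down.
Horizontal: T_left cos 40° = T_right cos 15.9°  →  T_left = 1.255 T_right.
Vertical: T_left sin 40° + T_right sin 15.9° = 1300.
Substituting the horizontal relation into the vertical equation gives 1.081 T_right = 1300, so T_right = 1203 N.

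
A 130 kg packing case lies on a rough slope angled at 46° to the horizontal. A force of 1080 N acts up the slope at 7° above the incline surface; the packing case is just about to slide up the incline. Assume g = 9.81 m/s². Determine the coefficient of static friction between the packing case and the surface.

μ ≈ 0.205

On the verge of sliding up the incline, friction is at its maximum μN and acts down the slope.
Perpendicular to incline: N = W cos 46° − P sin 7° = 885.9 − 131.6 = 754.3 N.
Along incline: P cos 7° − μN = W sin 46° → μ = −(W sin 46° − P cos 7°) / N = 0.2049.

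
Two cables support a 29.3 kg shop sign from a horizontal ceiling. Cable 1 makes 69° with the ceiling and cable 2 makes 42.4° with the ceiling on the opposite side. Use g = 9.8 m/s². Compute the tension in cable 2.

T_2 ≈ 111 N

Weight W = 29.3 × 9.8 = 287.1 N acts straight down.
Horizontal: T_1 cos 69° = T_2 cos 42.4°  →  T_1 = 2.061 T_2.
Vertical: T_1 sin 69° + T_2 sin 42.4° = 287.1.
Substituting the horizontal relation into the vertical equation gives 2.598 T_2 = 287.1, so T_2 = 110.5 N.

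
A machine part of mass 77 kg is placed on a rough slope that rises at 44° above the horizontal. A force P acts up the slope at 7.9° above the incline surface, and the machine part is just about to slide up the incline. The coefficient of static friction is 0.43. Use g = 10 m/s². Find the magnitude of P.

On the verge of sliding up the incline, friction equals μN and acts down the slope.
Perpendicular: N + P sin 7.9° = W cos 44° = 553.9 N.
Along incline: P cos 7.9° = W sin 44° + μN  with W sin 44° = 534.9 N.
Solving the pair for P and N: P = 736.5 N, N = 452.7 N (and f = μN = 194.6 N).

P ≈ 737 N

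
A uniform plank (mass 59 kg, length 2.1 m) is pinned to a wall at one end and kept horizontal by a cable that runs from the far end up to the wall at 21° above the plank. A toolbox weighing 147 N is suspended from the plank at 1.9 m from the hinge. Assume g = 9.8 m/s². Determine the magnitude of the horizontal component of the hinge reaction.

Take torques about the hinge: T sin 21° · 2.1 = 59×9.8×1.05 + 147×1.9 = 886.41 N·m.
So T = 886.41 / (0.3584 × 2.1) = 1177.8 N.
ΣF_x = 0: H_x = T cos 21° = 1099.6 N.

H_x ≈ 1100 N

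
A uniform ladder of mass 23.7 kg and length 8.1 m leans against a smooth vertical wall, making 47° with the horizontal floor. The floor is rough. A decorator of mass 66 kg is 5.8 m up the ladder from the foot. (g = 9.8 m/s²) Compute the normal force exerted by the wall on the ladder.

N_wall ≈ 540 N

Torques about the foot: N_wall · 8.1 sin 47° = 23.7×9.8×4.05 cos 47° + 66×9.8×5.8 cos 47° → N_wall = 540.18 N.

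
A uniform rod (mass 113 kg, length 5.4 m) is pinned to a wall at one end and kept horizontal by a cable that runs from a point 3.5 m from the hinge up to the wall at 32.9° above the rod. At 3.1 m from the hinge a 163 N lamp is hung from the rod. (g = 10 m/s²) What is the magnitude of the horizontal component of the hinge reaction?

Take torques about the hinge: T sin 32.9° · 3.5 = 113×10×2.7 + 163×3.1 = 3556.3 N·m.
So T = 3556.3 / (0.5432 × 3.5) = 1870.6 N.
ΣF_x = 0: H_x = T cos 32.9° = 1570.6 N.

H_x ≈ 1570 N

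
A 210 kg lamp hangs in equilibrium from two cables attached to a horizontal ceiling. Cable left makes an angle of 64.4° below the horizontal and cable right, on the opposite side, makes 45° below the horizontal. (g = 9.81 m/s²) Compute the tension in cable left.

T_left ≈ 1540 N

Weight W = 210 × 9.81 = 2060 N acts straight down.
Horizontal: T_left cos 64.4° = T_right cos 45°  →  T_right = 0.6111 T_left.
Vertical: T_left sin 64.4° + T_right sin 45° = 2060.
Substituting the horizontal relation into the vertical equation gives 1.334 T_left = 2060, so T_left = 1544 N.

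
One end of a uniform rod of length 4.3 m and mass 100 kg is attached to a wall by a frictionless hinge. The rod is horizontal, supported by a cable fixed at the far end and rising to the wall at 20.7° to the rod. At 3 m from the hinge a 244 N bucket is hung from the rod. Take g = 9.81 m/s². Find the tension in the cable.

Take torques about the hinge: T sin 20.7° · 4.3 = 100×9.81×2.15 + 244×3 = 2841.2 N·m.
So T = 2841.2 / (0.3535 × 4.3) = 1869.2 N.

T ≈ 1870 N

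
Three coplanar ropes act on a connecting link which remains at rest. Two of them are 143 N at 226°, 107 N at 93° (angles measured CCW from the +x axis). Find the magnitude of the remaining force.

Sum the known components: ΣF_x = -104.9 N, ΣF_y = 3.988 N.
For equilibrium the remaining force must supply (−ΣF_x, −ΣF_y) = (104.9, -3.988) N.
Magnitude = √((104.9)² + (-3.988)²) = 105 N; direction = atan2(-3.988, 104.9) = 357.8°.

F ≈ 105 N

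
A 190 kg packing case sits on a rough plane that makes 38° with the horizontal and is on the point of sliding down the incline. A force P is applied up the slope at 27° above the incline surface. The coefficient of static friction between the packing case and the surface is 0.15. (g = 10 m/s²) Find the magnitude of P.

On the verge of sliding down the incline, friction equals μN and acts up the slope.
Perpendicular: N + P sin 27° = W cos 38° = 1497 N.
Along incline: P cos 27° + μN = W sin 38° with W sin 38° = 1170 N.
Solving the pair for P and N: P = 1149 N, N = 975.8 N (and f = μN = 146.4 N).

P ≈ 1150 N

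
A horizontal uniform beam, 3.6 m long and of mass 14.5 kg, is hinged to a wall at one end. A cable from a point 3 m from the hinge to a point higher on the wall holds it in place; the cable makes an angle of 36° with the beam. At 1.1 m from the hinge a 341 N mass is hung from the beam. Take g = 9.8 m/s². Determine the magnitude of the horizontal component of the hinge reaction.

Take torques about the hinge: T sin 36° · 3 = 14.5×9.8×1.8 + 341×1.1 = 630.88 N·m.
So T = 630.88 / (0.5878 × 3) = 357.77 N.
ΣF_x = 0: H_x = T cos 36° = 289.44 N.

H_x ≈ 289 N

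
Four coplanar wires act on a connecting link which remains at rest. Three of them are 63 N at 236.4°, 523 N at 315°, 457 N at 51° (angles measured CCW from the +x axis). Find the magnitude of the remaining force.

Sum the known components: ΣF_x = 622.6 N, ΣF_y = -67.14 N.
For equilibrium the remaining force must supply (−ΣF_x, −ΣF_y) = (-622.6, 67.14) N.
Magnitude = √((-622.6)² + (67.14)²) = 626.2 N; direction = atan2(67.14, -622.6) = 173.8°.

F ≈ 626 N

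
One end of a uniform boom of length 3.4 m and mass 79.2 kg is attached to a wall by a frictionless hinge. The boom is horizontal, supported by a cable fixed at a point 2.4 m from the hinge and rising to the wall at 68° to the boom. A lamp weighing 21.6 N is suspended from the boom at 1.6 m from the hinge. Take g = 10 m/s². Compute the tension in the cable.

T ≈ 621 N

Take torques about the hinge: T sin 68° · 2.4 = 79.2×10×1.7 + 21.6×1.6 = 1381 N·m.
So T = 1381 / (0.9272 × 2.4) = 620.59 N.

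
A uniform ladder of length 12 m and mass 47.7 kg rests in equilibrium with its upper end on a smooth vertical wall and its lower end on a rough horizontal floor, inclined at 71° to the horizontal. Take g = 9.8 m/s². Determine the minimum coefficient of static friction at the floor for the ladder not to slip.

ΣF_y = 0: N_floor = 47.7×9.8 = 467.46 N.
Torques about the foot: N_wall · 12 sin 71° = 47.7×9.8×6 cos 71° → N_wall = 80.48 N.
ΣF_x = 0: f_floor = N_wall = 80.48 N.
μ_min = f_floor / N_floor = 80.48 / 467.46 = 0.1722.

μ_min ≈ 0.172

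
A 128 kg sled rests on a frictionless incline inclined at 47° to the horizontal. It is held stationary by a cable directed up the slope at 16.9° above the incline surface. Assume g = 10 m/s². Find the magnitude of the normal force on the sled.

N ≈ 589 N

Take axes along and perpendicular to the incline. Weight components: W sin 47° = 936.1 N down-slope, W cos 47° = 873 N into the surface.
Along incline: T cos 16.9° = W sin 47° → T = 978.4 N.
Perpendicular: N = W cos 47° − T sin 16.9° = 588.5 N.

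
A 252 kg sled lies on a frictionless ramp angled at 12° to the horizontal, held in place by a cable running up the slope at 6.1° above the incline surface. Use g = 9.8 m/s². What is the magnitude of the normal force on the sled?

N ≈ 2360 N

Take axes along and perpendicular to the incline. Weight components: W sin 12° = 513.5 N down-slope, W cos 12° = 2416 N into the surface.
Along incline: T cos 6.1° = W sin 12° → T = 516.4 N.
Perpendicular: N = W cos 12° − T sin 6.1° = 2361 N.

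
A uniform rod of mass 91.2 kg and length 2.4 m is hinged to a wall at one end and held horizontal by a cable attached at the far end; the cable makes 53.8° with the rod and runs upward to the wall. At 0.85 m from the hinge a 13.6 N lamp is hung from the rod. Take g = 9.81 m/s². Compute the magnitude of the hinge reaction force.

|H| ≈ 564 N

Take torques about the hinge: T sin 53.8° · 2.4 = 91.2×9.81×1.2 + 13.6×0.85 = 1085.2 N·m.
So T = 1085.2 / (0.8070 × 2.4) = 560.32 N.
ΣF_x = 0: H_x = T cos 53.8° = 330.93 N.
ΣF_y = 0: H_y = (91.2×9.81 + 13.6) − T sin 53.8° = 908.27 − 452.15 = 456.12 N.
|H| = √(H_x² + H_y²) = √((330.93)² + (456.12)²) = 563.52 N.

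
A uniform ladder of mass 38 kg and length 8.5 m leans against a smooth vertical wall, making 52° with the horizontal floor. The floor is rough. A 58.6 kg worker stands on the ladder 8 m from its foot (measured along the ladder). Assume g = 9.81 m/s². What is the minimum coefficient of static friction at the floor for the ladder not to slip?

μ_min ≈ 0.600

ΣF_y = 0: N_floor = 38×9.81 + 58.6×9.81 = 947.65 N.
Torques about the foot: N_wall · 8.5 sin 52° = 38×9.81×4.25 cos 52° + 58.6×9.81×8 cos 52° → N_wall = 568.34 N.
ΣF_x = 0: f_floor = N_wall = 568.34 N.
μ_min = f_floor / N_floor = 568.34 / 947.65 = 0.5997.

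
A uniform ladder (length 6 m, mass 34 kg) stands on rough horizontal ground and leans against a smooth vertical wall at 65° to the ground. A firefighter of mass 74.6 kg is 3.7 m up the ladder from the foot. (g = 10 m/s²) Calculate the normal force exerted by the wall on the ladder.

N_wall ≈ 294 N

Torques about the foot: N_wall · 6 sin 65° = 34×10×3 cos 65° + 74.6×10×3.7 cos 65° → N_wall = 293.79 N.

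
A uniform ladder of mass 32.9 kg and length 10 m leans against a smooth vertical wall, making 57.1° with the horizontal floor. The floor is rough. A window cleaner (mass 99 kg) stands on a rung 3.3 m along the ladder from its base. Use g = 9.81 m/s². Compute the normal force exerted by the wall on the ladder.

N_wall ≈ 312 N

Torques about the foot: N_wall · 10 sin 57.1° = 32.9×9.81×5 cos 57.1° + 99×9.81×3.3 cos 57.1° → N_wall = 311.73 N.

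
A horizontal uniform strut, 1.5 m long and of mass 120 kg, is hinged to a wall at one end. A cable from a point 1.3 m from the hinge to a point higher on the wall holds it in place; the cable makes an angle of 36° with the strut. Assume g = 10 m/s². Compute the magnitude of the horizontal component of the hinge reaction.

Take torques about the hinge: T sin 36° · 1.3 = 120×10×0.75 = 900 N·m.
So T = 900 / (0.5878 × 1.3) = 1177.8 N.
ΣF_x = 0: H_x = T cos 36° = 952.88 N.

H_x ≈ 953 N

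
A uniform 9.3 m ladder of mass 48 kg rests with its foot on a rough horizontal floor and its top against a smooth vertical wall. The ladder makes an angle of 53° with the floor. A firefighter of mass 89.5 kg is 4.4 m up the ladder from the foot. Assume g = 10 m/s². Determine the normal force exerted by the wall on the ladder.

Torques about the foot: N_wall · 9.3 sin 53° = 48×10×4.65 cos 53° + 89.5×10×4.4 cos 53° → N_wall = 499.94 N.

N_wall ≈ 500 N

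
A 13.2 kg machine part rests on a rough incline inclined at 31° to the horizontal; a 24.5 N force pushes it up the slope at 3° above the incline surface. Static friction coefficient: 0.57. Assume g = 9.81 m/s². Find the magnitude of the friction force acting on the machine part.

f ≈ 42.2 N

Axes along / perpendicular to the incline. W sin 31° = 66.69 N down-slope; W cos 31° = 111 N into the surface.
Perpendicular: N = W cos 31° − P sin 3° = 111 − 1.282 = 109.7 N.
Along incline: P cos 3° + f = W sin 31° (friction acts up-slope) → f = 66.69 − 24.47 = 42.23 N.
|f| = 42.23 N ≤ μN = 62.54 N, so the machine part is indeed static.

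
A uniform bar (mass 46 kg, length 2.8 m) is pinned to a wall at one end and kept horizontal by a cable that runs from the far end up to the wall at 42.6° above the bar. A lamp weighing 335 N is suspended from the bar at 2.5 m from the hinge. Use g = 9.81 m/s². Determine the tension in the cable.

Take torques about the hinge: T sin 42.6° · 2.8 = 46×9.81×1.4 + 335×2.5 = 1469.3 N·m.
So T = 1469.3 / (0.6769 × 2.8) = 775.23 N.

T ≈ 775 N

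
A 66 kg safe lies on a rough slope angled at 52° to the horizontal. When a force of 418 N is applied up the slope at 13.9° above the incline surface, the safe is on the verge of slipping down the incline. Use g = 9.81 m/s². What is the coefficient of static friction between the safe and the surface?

On the verge of sliding down the incline, friction is at its maximum μN and acts up the slope.
Perpendicular to incline: N = W cos 52° − P sin 13.9° = 398.6 − 100.4 = 298.2 N.
Along incline: P cos 13.9° + μN = W sin 52° → μ = (W sin 52° − P cos 13.9°) / N = 0.3503.

μ ≈ 0.350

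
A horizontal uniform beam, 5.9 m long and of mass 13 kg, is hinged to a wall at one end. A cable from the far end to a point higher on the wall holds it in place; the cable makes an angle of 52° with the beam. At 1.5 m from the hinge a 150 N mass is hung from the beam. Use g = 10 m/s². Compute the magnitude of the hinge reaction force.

Take torques about the hinge: T sin 52° · 5.9 = 13×10×2.95 + 150×1.5 = 608.5 N·m.
So T = 608.5 / (0.7880 × 5.9) = 130.88 N.
ΣF_x = 0: H_x = T cos 52° = 80.578 N.
ΣF_y = 0: H_y = (13×10 + 150) − T sin 52° = 280 − 103.14 = 176.86 N.
|H| = √(H_x² + H_y²) = √((80.578)² + (176.86)²) = 194.36 N.

|H| ≈ 194 N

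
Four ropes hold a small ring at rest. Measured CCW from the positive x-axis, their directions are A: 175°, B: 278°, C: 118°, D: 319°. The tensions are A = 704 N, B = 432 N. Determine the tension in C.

Resolve: ΣF_x = 704 cos 175° + 432 cos 278° + T_C cos 118° + T_D cos 319° = 0.
        ΣF_y = 704 sin 175° + 432 sin 278° + T_C sin 118° + T_D sin 319° = 0.
The known terms sum to (-641.2, -366.4) N, so -0.4695 T_C + 0.7547 T_D = 641.2 and 0.8829 T_C − 0.6561 T_D = 366.4.
Solving simultaneously: T_C = 1946 N, T_D = 2060 N.

T_C ≈ 1950 N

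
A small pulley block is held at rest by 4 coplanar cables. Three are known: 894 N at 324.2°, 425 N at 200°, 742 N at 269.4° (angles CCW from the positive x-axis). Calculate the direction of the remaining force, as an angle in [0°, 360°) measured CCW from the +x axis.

θ ≈ 103°

Sum the known components: ΣF_x = 318 N, ΣF_y = -1410 N.
For equilibrium the remaining force must supply (−ΣF_x, −ΣF_y) = (-318, 1410) N.
Magnitude = √((-318)² + (1410)²) = 1446 N; direction = atan2(1410, -318) = 102.7°.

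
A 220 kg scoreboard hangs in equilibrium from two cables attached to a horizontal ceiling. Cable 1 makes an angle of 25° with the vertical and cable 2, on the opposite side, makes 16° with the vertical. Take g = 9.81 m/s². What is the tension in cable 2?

T_2 ≈ 1390 N

Angles from the horizontal: cable 1 is 90° − 25° = 65°, cable 2 is 90° − 16° = 74°.
Weight W = 220 × 9.81 = 2158 N acts straight down.
Horizontal: T_1 cos 65° = T_2 cos 74°  →  T_1 = 0.6522 T_2.
Vertical: T_1 sin 65° + T_2 sin 74° = 2158.
Substituting the horizontal relation into the vertical equation gives 1.552 T_2 = 2158, so T_2 = 1390 N.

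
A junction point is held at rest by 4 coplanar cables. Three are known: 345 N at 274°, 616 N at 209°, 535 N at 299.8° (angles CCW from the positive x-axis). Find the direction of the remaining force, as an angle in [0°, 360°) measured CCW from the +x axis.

Sum the known components: ΣF_x = -248.8 N, ΣF_y = -1107 N.
For equilibrium the remaining force must supply (−ΣF_x, −ΣF_y) = (248.8, 1107) N.
Magnitude = √((248.8)² + (1107)²) = 1135 N; direction = atan2(1107, 248.8) = 77.3°.

θ ≈ 77.3°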